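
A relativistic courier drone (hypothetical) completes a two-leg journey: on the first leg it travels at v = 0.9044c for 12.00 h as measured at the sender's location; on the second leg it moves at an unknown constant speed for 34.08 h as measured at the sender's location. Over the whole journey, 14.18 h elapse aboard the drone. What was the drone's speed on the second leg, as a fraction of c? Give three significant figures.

β = 0.964

Leg 1: γ = 1/√(1 − 0.9044²) = 1/√0.1821 = 2.344; τ_1 = 12.00/2.344 = 5.120 h.
Leg 2: speed unknown; τ_2 = 34.08/γ_2.
Total proper time: 5.120 + τ_2 = 14.18, so τ_2 = 14.18 − 5.120 = 9.060 h.
γ_2 = 34.08/9.060 = 3.762; β = √(1 − 1/γ²) = √0.9293.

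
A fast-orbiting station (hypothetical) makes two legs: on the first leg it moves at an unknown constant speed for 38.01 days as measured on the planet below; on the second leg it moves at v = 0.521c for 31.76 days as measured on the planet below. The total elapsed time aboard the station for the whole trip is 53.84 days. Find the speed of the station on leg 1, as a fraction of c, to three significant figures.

Leg 1: speed unknown; τ_1 = 38.01/γ_1.
Leg 2: γ = 1/√(1 − 0.521²) = 1/√0.7286 = 1.172; τ_2 = 31.76/1.172 = 27.11 days.
Total proper time: τ_1 + 27.11 = 53.84, so τ_1 = 53.84 − 27.11 = 26.73 days.
γ_1 = 38.01/26.73 = 1.422; β = √(1 − 1/γ²) = √0.5054.

β = 0.711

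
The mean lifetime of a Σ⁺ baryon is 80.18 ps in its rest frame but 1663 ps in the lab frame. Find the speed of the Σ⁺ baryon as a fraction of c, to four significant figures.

β = 0.9988

γ = Δt/τ₀ = 1663/80.18 = 20.74
β = √(1 − 1/γ²) = √(1 − 0.002325) = √0.9977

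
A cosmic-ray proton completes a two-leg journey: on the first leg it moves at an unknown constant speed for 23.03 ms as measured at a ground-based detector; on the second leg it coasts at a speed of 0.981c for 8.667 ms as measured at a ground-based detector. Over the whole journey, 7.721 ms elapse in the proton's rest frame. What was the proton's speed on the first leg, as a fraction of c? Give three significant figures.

Leg 1: speed unknown; τ_1 = 23.03/γ_1.
Leg 2: γ = 1/√(1 − 0.981²) = 1/√0.03764 = 5.154; τ_2 = 8.667/5.154 = 1.681 ms.
Total proper time: τ_1 + 1.681 = 7.721, so τ_1 = 7.721 − 1.681 = 6.040 ms.
γ_1 = 23.03/6.040 = 3.813; β = √(1 − 1/γ²) = √0.9312.

β = 0.965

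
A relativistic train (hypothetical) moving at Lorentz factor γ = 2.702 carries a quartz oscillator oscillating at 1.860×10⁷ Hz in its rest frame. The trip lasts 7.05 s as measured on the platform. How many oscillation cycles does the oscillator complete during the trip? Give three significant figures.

γ = 2.702
The oscillator's own cycle count is N = f × τ where τ is the proper time on the train. τ = Δt/γ = 7.05/2.702 = 2.609 s = 2.609×10⁰ s.
N = 1.860×10⁷ × 2.609×10⁰ = 4.853×10⁷.

N = 4.85×10⁷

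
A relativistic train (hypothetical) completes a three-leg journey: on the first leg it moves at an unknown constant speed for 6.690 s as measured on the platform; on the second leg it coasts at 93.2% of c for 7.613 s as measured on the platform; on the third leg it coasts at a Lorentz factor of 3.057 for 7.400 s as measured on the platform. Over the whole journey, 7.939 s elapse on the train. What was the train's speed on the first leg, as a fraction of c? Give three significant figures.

β = 0.911

Leg 1: speed unknown; τ_1 = 6.690/γ_1.
Leg 2: β = 0.932; γ = 1/√(1 − 0.932²) = 1/√0.1314 = 2.759; τ_2 = 7.613/2.759 = 2.759 s.
Leg 3: γ = 3.057; τ_3 = 7.400/3.057 = 2.421 s.
Total proper time: τ_1 + 2.759 + 2.421 = 7.939, so τ_1 = 7.939 − 5.180 = 2.759 s.
γ_1 = 6.690/2.759 = 2.425; β = √(1 − 1/γ²) = √0.8299.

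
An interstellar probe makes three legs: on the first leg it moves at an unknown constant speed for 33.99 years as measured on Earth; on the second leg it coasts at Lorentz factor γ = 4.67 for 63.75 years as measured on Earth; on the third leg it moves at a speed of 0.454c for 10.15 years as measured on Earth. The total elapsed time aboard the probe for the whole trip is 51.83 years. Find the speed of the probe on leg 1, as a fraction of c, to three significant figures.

β = 0.515

Leg 1: speed unknown; τ_1 = 33.99/γ_1.
Leg 2: γ = 4.67; τ_2 = 63.75/4.670 = 13.65 years.
Leg 3: γ = 1/√(1 − 0.454²) = 1/√0.7939 = 1.122; τ_3 = 10.15/1.122 = 9.044 years.
Total proper time: τ_1 + 13.65 + 9.044 = 51.83, so τ_1 = 51.83 − 22.69 = 29.14 years.
γ_1 = 33.99/29.14 = 1.167; β = √(1 − 1/γ²) = √0.2653.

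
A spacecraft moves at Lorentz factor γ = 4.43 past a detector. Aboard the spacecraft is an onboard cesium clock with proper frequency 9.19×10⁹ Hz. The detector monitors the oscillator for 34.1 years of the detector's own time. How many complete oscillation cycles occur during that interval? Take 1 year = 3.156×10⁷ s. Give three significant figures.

N = 2.23×10¹⁸

γ = 4.43
During 34.1 years of lab time, the oscillator's proper time advances by τ = Δt/γ = 34.1/4.430 = 7.698 years = 2.429×10⁸ s.
N = f × τ = 9.19×10⁹ × 2.429×10⁸ = 2.233×10¹⁸.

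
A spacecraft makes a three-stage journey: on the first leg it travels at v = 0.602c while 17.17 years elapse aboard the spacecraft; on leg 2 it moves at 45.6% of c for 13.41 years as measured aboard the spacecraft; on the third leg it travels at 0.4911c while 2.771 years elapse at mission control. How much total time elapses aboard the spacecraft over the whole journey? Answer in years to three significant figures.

Leg 1: 17.17 years is already measured aboard the spacecraft.
Leg 2: 13.41 years is already measured aboard the spacecraft.
Leg 3: γ = 1/√(1 − 0.4911²) = 1/√0.7588 = 1.148; τ_3 = 2.771/1.148 = 2.414 years.
Total: 17.17 + 13.41 + 2.414 years.

τ = 33.0 years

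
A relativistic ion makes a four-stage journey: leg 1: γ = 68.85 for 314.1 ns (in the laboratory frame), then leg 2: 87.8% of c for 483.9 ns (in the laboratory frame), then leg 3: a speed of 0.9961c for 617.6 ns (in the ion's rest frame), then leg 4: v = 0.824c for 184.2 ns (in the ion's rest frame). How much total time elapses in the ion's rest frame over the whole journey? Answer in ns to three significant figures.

τ = 1040 ns

Leg 1: γ = 68.85; τ_1 = 314.1/68.85 = 4.562 ns.
Leg 2: β = 0.878; γ = 1/√(1 − 0.878²) = 1/√0.2291 = 2.089; τ_2 = 483.9/2.089 = 231.6 ns.
Leg 3: 617.6 ns is already measured in the ion's rest frame.
Leg 4: 184.2 ns is already measured in the ion's rest frame.
Total: 4.562 + 231.6 + 617.6 + 184.2 ns.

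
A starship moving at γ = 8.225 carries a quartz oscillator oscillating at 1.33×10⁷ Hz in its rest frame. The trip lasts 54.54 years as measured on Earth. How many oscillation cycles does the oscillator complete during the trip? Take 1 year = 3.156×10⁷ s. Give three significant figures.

N = 2.78×10¹⁵

γ = 8.225
The oscillator's own cycle count is N = f × τ where τ is the proper time on the ship. τ = Δt/γ = 54.54/8.225 = 6.631 years = 2.093×10⁸ s.
N = 1.33×10⁷ × 2.093×10⁸ = 2.783×10¹⁵.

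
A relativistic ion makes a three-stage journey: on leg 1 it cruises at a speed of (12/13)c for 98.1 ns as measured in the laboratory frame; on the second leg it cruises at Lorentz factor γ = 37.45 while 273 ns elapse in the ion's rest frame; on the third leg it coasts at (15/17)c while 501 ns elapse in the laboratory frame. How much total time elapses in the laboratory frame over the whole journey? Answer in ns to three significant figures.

Δt = 1.08×10⁴ ns

Leg 1: 98.1 ns is already measured in the laboratory frame.
Leg 2: γ = 37.45; Δt_2 = 37.45 × 273 = 1.022×10⁴ ns.
Leg 3: 501 ns is already measured in the laboratory frame.
Total: 98.10 + 1.022×10⁴ + 501.0 ns.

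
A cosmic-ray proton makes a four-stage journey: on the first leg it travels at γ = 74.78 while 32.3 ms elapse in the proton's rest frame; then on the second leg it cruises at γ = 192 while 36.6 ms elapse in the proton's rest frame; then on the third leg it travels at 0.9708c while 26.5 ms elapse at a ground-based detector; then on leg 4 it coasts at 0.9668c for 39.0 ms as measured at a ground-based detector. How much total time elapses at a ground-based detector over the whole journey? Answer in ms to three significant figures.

Δt = 9510 ms

Leg 1: γ = 74.78; Δt_1 = 74.78 × 32.3 = 2415 ms.
Leg 2: γ = 192; Δt_2 = 192.0 × 36.6 = 7027 ms.
Leg 3: 26.5 ms is already measured at a ground-based detector.
Leg 4: 39.0 ms is already measured at a ground-based detector.
Total: 2415 + 7027 + 26.50 + 39.00 ms.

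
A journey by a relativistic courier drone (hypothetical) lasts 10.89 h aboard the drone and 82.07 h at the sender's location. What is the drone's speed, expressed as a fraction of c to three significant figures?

v = 0.991c

The proper time is measured aboard the drone (both events occur at the drone's location); Δt is measured at the sender's location. γ = Δt/τ = 82.07/10.89 = 7.536.
β = √(1 − 1/γ²) = √(1 − 0.01761) = √0.9824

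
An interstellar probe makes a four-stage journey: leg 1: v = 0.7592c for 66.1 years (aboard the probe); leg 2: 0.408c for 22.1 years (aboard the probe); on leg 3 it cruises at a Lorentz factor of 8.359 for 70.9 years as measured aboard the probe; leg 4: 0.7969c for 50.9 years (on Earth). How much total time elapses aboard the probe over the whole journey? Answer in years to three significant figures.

τ = 190 years

Leg 1: 66.1 years is already measured aboard the probe.
Leg 2: 22.1 years is already measured aboard the probe.
Leg 3: 70.9 years is already measured aboard the probe.
Leg 4: γ = 1/√(1 − 0.7969²) = 1/√0.3650 = 1.655; τ_4 = 50.9/1.655 = 30.75 years.
Total: 66.10 + 22.10 + 70.90 + 30.75 years.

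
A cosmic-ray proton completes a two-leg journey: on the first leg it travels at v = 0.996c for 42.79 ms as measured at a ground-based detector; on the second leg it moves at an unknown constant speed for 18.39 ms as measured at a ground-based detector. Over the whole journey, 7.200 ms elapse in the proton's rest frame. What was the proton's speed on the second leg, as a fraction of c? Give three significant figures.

Leg 1: γ = 1/√(1 − 0.996²) = 1/√0.007984 = 11.19; τ_1 = 42.79/11.19 = 3.823 ms.
Leg 2: speed unknown; τ_2 = 18.39/γ_2.
Total proper time: 3.823 + τ_2 = 7.200, so τ_2 = 7.200 − 3.823 = 3.377 ms.
γ_2 = 18.39/3.377 = 5.446; β = √(1 − 1/γ²) = √0.9663.

β = 0.983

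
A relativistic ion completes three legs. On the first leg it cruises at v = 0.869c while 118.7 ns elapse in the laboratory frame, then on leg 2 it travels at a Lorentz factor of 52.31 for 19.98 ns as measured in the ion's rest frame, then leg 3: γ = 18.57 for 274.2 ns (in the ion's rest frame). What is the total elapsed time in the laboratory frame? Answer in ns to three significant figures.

Leg 1: 118.7 ns is already measured in the laboratory frame.
Leg 2: γ = 52.31; Δt_2 = 52.31 × 19.98 = 1045 ns.
Leg 3: γ = 18.57; Δt_3 = 18.57 × 274.2 = 5092 ns.
Total: 118.7 + 1045 + 5092 ns.

Δt = 6260 ns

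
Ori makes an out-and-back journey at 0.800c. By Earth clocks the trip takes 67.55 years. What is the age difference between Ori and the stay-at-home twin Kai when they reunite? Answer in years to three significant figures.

γ = 1/√(1 − 0.800²) = 5/3 ≈ 1.667
Ori's elapsed proper time: τ = 67.55/1.667 = 40.53 years.
Age gap = Δt − τ = 67.55 − 40.53 years.

Δt − τ = 27.0 years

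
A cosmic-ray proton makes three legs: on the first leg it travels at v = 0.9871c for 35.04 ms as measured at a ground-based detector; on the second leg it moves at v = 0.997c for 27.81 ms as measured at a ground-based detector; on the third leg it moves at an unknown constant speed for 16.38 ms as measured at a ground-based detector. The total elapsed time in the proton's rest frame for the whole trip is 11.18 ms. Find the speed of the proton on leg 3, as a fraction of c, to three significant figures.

β = 0.978

Leg 1: γ = 1/√(1 − 0.9871²) = 1/√0.02563 = 6.246; τ_1 = 35.04/6.246 = 5.610 ms.
Leg 2: γ = 1/√(1 − 0.997²) = 1/√0.005991 = 12.92; τ_2 = 27.81/12.92 = 2.153 ms.
Leg 3: speed unknown; τ_3 = 16.38/γ_3.
Total proper time: 5.610 + 2.153 + τ_3 = 11.18, so τ_3 = 11.18 − 7.763 = 3.417 ms.
γ_3 = 16.38/3.417 = 4.793; β = √(1 − 1/γ²) = √0.9565.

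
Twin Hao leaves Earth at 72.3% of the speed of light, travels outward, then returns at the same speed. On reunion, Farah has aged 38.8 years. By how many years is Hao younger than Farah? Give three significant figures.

β = 0.723; γ = 1/√(1 − 0.723²) = 1/√0.4773 = 1.447
Hao's elapsed proper time: τ = 38.8/1.447 = 26.80 years.
Age gap = Δt − τ = 38.8 − 26.80 years.

Δt − τ = 12.0 years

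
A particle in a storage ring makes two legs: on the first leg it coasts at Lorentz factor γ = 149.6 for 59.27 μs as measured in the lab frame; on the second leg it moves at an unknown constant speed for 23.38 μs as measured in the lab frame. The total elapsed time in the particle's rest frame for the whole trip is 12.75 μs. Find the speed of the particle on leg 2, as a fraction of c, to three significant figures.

β = 0.849

Leg 1: γ = 149.6; τ_1 = 59.27/149.6 = 0.3962 μs.
Leg 2: speed unknown; τ_2 = 23.38/γ_2.
Total proper time: 0.3962 + τ_2 = 12.75, so τ_2 = 12.75 − 0.3962 = 12.35 μs.
γ_2 = 23.38/12.35 = 1.893; β = √(1 − 1/γ²) = √0.7208.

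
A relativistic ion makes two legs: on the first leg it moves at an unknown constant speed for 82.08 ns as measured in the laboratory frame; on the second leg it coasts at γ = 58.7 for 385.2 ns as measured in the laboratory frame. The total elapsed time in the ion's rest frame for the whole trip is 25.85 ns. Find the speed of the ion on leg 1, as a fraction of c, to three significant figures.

β = 0.972

Leg 1: speed unknown; τ_1 = 82.08/γ_1.
Leg 2: γ = 58.7; τ_2 = 385.2/58.70 = 6.562 ns.
Total proper time: τ_1 + 6.562 = 25.85, so τ_1 = 25.85 − 6.562 = 19.29 ns.
γ_1 = 82.08/19.29 = 4.256; β = √(1 − 1/γ²) = √0.9448.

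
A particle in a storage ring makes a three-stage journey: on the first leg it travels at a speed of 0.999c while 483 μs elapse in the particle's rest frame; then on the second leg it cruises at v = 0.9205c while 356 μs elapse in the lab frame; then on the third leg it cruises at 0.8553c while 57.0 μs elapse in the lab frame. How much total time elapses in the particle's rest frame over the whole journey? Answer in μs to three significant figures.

τ = 652 μs

Leg 1: 483 μs is already measured in the particle's rest frame.
Leg 2: γ = 1/√(1 − 0.9205²) = 1/√0.1527 = 2.559; τ_2 = 356/2.559 = 139.1 μs.
Leg 3: γ = 1/√(1 − 0.8553²) = 1/√0.2685 = 1.930; τ_3 = 57.0/1.930 = 29.53 μs.
Total: 483.0 + 139.1 + 29.53 μs.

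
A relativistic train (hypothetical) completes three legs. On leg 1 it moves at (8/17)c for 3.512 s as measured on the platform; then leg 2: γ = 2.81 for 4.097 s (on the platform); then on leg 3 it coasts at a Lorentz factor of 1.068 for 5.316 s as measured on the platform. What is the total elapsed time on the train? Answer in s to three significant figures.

Leg 1: γ = 1/√(1 − (8/17)²) = 17/15 ≈ 1.133; τ_1 = 3.512/1.133 = 3.099 s.
Leg 2: γ = 2.81; τ_2 = 4.097/2.810 = 1.458 s.
Leg 3: γ = 1.068; τ_3 = 5.316/1.068 = 4.978 s.
Total: 3.099 + 1.458 + 4.978 s.

τ = 9.53 s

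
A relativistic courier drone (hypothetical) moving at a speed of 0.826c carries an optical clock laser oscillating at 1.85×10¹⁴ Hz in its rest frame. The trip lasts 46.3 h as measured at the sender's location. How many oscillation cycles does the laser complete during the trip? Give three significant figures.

N = 1.74×10¹⁹

γ = 1/√(1 − 0.826²) = 1/√0.3177 = 1.774
The oscillator's own cycle count is N = f × τ where τ is the proper time aboard the drone. τ = Δt/γ = 46.3/1.774 = 26.10 h = 9.395×10⁴ s.
N = 1.85×10¹⁴ × 9.395×10⁴ = 1.738×10¹⁹.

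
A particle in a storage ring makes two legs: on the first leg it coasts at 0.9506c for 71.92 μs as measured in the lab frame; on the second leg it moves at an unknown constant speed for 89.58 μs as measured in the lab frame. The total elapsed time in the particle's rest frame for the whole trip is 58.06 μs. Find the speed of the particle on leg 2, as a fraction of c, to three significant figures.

Leg 1: γ = 1/√(1 − 0.9506²) = 1/√0.09636 = 3.221; τ_1 = 71.92/3.221 = 22.33 μs.
Leg 2: speed unknown; τ_2 = 89.58/γ_2.
Total proper time: 22.33 + τ_2 = 58.06, so τ_2 = 58.06 − 22.33 = 35.73 μs.
γ_2 = 89.58/35.73 = 2.507; β = √(1 − 1/γ²) = √0.8409.

β = 0.917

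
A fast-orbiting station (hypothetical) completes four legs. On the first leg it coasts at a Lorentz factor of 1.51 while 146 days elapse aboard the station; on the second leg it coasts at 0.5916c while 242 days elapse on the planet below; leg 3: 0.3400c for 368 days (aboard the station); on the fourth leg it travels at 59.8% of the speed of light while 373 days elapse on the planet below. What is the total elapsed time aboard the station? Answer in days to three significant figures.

τ = 1010 days

Leg 1: 146 days is already measured aboard the station.
Leg 2: γ = 1/√(1 − 0.5916²) = 1/√0.6500 = 1.240; τ_2 = 242/1.240 = 195.1 days.
Leg 3: 368 days is already measured aboard the station.
Leg 4: β = 0.598; γ = 1/√(1 − 0.598²) = 1/√0.6424 = 1.248; τ_4 = 373/1.248 = 299.0 days.
Total: 146.0 + 195.1 + 368.0 + 299.0 days.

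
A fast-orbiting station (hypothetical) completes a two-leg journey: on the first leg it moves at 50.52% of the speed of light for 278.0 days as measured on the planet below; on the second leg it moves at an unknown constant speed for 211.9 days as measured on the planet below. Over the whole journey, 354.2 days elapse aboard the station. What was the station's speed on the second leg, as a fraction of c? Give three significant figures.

β = 0.842

Leg 1: β = 0.5052; γ = 1/√(1 − 0.5052²) = 1/√0.7448 = 1.159; τ_1 = 278.0/1.159 = 239.9 days.
Leg 2: speed unknown; τ_2 = 211.9/γ_2.
Total proper time: 239.9 + τ_2 = 354.2, so τ_2 = 354.2 − 239.9 = 114.3 days.
γ_2 = 211.9/114.3 = 1.854; β = √(1 − 1/γ²) = √0.7091.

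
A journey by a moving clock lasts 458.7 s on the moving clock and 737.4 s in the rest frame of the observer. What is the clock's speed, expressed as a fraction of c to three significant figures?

The proper time is measured on the moving clock (both events occur at the clock's location); Δt is measured in the rest frame of the observer. γ = Δt/τ = 737.4/458.7 = 1.608.
β = √(1 − 1/γ²) = √(1 − 0.3869) = √0.6131

v = 0.783c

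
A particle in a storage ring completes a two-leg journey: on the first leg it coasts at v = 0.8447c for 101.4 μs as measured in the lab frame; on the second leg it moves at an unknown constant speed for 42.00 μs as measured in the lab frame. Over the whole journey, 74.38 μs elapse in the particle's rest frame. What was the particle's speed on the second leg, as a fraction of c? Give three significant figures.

β = 0.878

Leg 1: γ = 1/√(1 − 0.8447²) = 1/√0.2865 = 1.868; τ_1 = 101.4/1.868 = 54.27 μs.
Leg 2: speed unknown; τ_2 = 42.00/γ_2.
Total proper time: 54.27 + τ_2 = 74.38, so τ_2 = 74.38 − 54.27 = 20.11 μs.
γ_2 = 42.00/20.11 = 2.089; β = √(1 − 1/γ²) = √0.7708.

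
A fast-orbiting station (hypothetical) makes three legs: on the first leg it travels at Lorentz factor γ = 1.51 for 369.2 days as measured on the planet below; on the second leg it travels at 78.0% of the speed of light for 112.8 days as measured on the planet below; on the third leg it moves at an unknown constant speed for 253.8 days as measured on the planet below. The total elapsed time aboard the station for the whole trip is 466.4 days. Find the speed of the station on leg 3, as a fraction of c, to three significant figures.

β = 0.803

Leg 1: γ = 1.51; τ_1 = 369.2/1.510 = 244.5 days.
Leg 2: β = 0.780; γ = 1/√(1 − 0.780²) = 1/√0.3916 = 1.598; τ_2 = 112.8/1.598 = 70.59 days.
Leg 3: speed unknown; τ_3 = 253.8/γ_3.
Total proper time: 244.5 + 70.59 + τ_3 = 466.4, so τ_3 = 466.4 − 315.1 = 151.3 days.
γ_3 = 253.8/151.3 = 1.677; β = √(1 − 1/γ²) = √0.6446.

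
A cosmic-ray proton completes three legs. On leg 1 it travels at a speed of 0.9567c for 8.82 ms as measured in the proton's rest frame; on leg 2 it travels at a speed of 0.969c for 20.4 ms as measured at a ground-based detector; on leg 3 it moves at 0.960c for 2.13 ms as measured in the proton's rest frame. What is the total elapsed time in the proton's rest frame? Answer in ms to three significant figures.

Leg 1: 8.82 ms is already measured in the proton's rest frame.
Leg 2: γ = 1/√(1 − 0.969²) = 1/√0.06104 = 4.048; τ_2 = 20.4/4.048 = 5.040 ms.
Leg 3: 2.13 ms is already measured in the proton's rest frame.
Total: 8.820 + 5.040 + 2.130 ms.

τ = 16.0 ms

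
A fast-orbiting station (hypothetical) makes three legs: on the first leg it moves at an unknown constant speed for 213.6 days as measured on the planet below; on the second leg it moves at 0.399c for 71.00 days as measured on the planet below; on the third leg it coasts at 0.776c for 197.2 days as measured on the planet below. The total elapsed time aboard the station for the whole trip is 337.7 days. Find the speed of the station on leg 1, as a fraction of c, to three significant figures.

β = 0.720

Leg 1: speed unknown; τ_1 = 213.6/γ_1.
Leg 2: γ = 1/√(1 − 0.399²) = 1/√0.8408 = 1.091; τ_2 = 71.00/1.091 = 65.10 days.
Leg 3: γ = 1/√(1 − 0.776²) = 1/√0.3978 = 1.585; τ_3 = 197.2/1.585 = 124.4 days.
Total proper time: τ_1 + 65.10 + 124.4 = 337.7, so τ_1 = 337.7 − 189.5 = 148.2 days.
γ_1 = 213.6/148.2 = 1.441; β = √(1 − 1/γ²) = √0.5185.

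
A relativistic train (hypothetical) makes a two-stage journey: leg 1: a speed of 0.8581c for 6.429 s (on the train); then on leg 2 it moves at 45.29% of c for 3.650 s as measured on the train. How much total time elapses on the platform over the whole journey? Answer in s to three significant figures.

Δt = 16.6 s

Leg 1: γ = 1/√(1 − 0.8581²) = 1/√0.2637 = 1.947; Δt_1 = 1.947 × 6.429 = 12.52 s.
Leg 2: β = 0.4529; γ = 1/√(1 − 0.4529²) = 1/√0.7949 = 1.122; Δt_2 = 1.122 × 3.650 = 4.094 s.
Total: 12.52 + 4.094 s.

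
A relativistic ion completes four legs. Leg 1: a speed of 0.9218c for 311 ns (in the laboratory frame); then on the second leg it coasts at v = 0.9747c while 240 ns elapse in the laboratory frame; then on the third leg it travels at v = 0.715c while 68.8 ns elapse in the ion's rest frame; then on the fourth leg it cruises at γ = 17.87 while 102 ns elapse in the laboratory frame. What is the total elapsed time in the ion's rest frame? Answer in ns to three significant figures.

τ = 249 ns

Leg 1: γ = 1/√(1 − 0.9218²) = 1/√0.1503 = 2.580; τ_1 = 311/2.580 = 120.6 ns.
Leg 2: γ = 1/√(1 − 0.9747²) = 1/√0.04996 = 4.474; τ_2 = 240/4.474 = 53.64 ns.
Leg 3: 68.8 ns is already measured in the ion's rest frame.
Leg 4: γ = 17.87; τ_4 = 102/17.87 = 5.708 ns.
Total: 120.6 + 53.64 + 68.80 + 5.708 ns.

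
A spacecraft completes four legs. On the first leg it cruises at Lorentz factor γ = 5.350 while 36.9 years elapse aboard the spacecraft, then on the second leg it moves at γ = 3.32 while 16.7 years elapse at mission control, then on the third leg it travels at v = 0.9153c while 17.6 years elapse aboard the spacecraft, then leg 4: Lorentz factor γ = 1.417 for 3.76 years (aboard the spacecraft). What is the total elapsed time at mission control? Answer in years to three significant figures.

Δt = 263 years

Leg 1: γ = 5.350; Δt_1 = 5.350 × 36.9 = 197.4 years.
Leg 2: 16.7 years is already measured at mission control.
Leg 3: γ = 1/√(1 − 0.9153²) = 1/√0.1622 = 2.483; Δt_3 = 2.483 × 17.6 = 43.70 years.
Leg 4: γ = 1.417; Δt_4 = 1.417 × 3.76 = 5.328 years.
Total: 197.4 + 16.70 + 43.70 + 5.328 years.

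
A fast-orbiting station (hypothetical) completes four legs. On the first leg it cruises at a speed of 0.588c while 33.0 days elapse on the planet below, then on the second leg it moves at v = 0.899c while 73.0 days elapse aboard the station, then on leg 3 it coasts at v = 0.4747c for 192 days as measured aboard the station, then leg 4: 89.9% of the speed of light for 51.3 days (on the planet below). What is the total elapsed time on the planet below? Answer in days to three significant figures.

Δt = 469 days

Leg 1: 33.0 days is already measured on the planet below.
Leg 2: γ = 1/√(1 − 0.899²) = 1/√0.1918 = 2.283; Δt_2 = 2.283 × 73.0 = 166.7 days.
Leg 3: γ = 1/√(1 − 0.4747²) = 1/√0.7747 = 1.136; Δt_3 = 1.136 × 192 = 218.1 days.
Leg 4: 51.3 days is already measured on the planet below.
Total: 33.00 + 166.7 + 218.1 + 51.30 days.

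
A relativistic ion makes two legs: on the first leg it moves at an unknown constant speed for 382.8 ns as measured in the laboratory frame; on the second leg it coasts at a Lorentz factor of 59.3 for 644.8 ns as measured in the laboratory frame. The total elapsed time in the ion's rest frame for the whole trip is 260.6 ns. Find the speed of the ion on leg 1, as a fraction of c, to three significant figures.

Leg 1: speed unknown; τ_1 = 382.8/γ_1.
Leg 2: γ = 59.3; τ_2 = 644.8/59.30 = 10.87 ns.
Total proper time: τ_1 + 10.87 = 260.6, so τ_1 = 260.6 − 10.87 = 249.7 ns.
γ_1 = 382.8/249.7 = 1.533; β = √(1 − 1/γ²) = √0.5744.

β = 0.758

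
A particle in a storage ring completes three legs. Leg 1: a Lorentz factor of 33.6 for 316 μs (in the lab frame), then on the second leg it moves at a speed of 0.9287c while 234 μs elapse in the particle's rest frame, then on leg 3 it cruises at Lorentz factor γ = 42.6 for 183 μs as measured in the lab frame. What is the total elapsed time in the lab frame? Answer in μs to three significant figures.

Δt = 1130 μs

Leg 1: 316 μs is already measured in the lab frame.
Leg 2: γ = 1/√(1 − 0.9287²) = 1/√0.1375 = 2.697; Δt_2 = 2.697 × 234 = 631.0 μs.
Leg 3: 183 μs is already measured in the lab frame.
Total: 316.0 + 631.0 + 183.0 μs.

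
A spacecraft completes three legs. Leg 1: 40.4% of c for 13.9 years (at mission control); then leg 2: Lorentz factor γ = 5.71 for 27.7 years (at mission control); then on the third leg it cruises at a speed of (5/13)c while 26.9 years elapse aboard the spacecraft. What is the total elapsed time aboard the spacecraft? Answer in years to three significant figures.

τ = 44.5 years

Leg 1: β = 0.404; γ = 1/√(1 − 0.404²) = 1/√0.8368 = 1.093; τ_1 = 13.9/1.093 = 12.72 years.
Leg 2: γ = 5.71; τ_2 = 27.7/5.710 = 4.851 years.
Leg 3: 26.9 years is already measured aboard the spacecraft.
Total: 12.72 + 4.851 + 26.90 years.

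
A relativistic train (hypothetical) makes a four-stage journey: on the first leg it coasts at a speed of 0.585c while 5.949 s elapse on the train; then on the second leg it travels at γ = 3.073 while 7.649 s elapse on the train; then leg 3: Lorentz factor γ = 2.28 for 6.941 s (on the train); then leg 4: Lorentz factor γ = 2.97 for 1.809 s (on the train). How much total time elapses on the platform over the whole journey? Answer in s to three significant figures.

Δt = 52.0 s

Leg 1: γ = 1/√(1 − 0.585²) = 1/√0.6578 = 1.233; Δt_1 = 1.233 × 5.949 = 7.335 s.
Leg 2: γ = 3.073; Δt_2 = 3.073 × 7.649 = 23.51 s.
Leg 3: γ = 2.28; Δt_3 = 2.280 × 6.941 = 15.83 s.
Leg 4: γ = 2.97; Δt_4 = 2.970 × 1.809 = 5.373 s.
Total: 7.335 + 23.51 + 15.83 + 5.373 s.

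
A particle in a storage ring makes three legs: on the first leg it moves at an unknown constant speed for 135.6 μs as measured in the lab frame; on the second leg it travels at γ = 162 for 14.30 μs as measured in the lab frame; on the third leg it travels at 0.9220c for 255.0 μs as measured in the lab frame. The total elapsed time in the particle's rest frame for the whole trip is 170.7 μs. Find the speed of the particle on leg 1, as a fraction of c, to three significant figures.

β = 0.848

Leg 1: speed unknown; τ_1 = 135.6/γ_1.
Leg 2: γ = 162; τ_2 = 14.30/162.0 = 0.08827 μs.
Leg 3: γ = 1/√(1 − 0.9220²) = 1/√0.1499 = 2.583; τ_3 = 255.0/2.583 = 98.73 μs.
Total proper time: τ_1 + 0.08827 + 98.73 = 170.7, so τ_1 = 170.7 − 98.82 = 71.88 μs.
γ_1 = 135.6/71.88 = 1.887; β = √(1 − 1/γ²) = √0.7190.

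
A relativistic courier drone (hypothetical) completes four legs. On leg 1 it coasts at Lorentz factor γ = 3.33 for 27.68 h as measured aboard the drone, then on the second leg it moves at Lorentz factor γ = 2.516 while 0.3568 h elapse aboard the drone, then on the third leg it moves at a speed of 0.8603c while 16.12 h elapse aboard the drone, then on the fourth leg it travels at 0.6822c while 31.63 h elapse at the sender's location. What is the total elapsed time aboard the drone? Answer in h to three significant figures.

Leg 1: 27.68 h is already measured aboard the drone.
Leg 2: 0.3568 h is already measured aboard the drone.
Leg 3: 16.12 h is already measured aboard the drone.
Leg 4: γ = 1/√(1 − 0.6822²) = 1/√0.5346 = 1.368; τ_4 = 31.63/1.368 = 23.13 h.
Total: 27.68 + 0.3568 + 16.12 + 23.13 h.

τ = 67.3 h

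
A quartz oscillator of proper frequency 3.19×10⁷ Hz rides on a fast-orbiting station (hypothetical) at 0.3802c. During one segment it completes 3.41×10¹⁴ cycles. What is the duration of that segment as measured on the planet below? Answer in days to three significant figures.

γ = 1/√(1 − 0.3802²) = 1/√0.8554 = 1.081
Proper time for N cycles: τ = N/f = 3.41×10¹⁴/(3.19×10⁷) = 1.069×10⁷ s = 123.7 days.
Lab-frame duration Δt = γτ = 1.081 × 123.7 = 133.8 days.

Δt = 134 days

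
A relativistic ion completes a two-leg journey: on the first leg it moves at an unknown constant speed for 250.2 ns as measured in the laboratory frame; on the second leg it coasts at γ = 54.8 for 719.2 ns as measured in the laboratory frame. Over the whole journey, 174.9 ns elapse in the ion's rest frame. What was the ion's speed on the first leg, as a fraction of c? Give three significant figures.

Leg 1: speed unknown; τ_1 = 250.2/γ_1.
Leg 2: γ = 54.8; τ_2 = 719.2/54.80 = 13.12 ns.
Total proper time: τ_1 + 13.12 = 174.9, so τ_1 = 174.9 − 13.12 = 161.8 ns.
γ_1 = 250.2/161.8 = 1.547; β = √(1 − 1/γ²) = √0.5819.

β = 0.763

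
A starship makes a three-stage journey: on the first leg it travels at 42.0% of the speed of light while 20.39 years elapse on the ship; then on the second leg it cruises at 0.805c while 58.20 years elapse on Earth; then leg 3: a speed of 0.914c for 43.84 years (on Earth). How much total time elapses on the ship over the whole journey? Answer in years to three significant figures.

Leg 1: 20.39 years is already measured on the ship.
Leg 2: γ = 1/√(1 − 0.805²) = 1/√0.3520 = 1.686; τ_2 = 58.20/1.686 = 34.53 years.
Leg 3: γ = 1/√(1 − 0.914²) = 1/√0.1646 = 2.465; τ_3 = 43.84/2.465 = 17.79 years.
Total: 20.39 + 34.53 + 17.79 years.

τ = 72.7 years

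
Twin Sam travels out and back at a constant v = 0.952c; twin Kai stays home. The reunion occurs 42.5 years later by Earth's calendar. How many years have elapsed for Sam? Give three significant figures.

τ = 13.0 years

γ = 1/√(1 − 0.952²) = 1/√0.09370 = 3.267
Sam's clock measures proper time along the trip: τ = Δt/γ = 42.5/3.267 years.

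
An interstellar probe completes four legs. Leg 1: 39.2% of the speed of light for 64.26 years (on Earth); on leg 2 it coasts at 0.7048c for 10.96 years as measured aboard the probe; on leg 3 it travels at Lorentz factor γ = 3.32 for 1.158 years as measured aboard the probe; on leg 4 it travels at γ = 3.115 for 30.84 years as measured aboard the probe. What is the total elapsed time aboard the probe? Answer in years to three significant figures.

Leg 1: β = 0.392; γ = 1/√(1 − 0.392²) = 1/√0.8463 = 1.087; τ_1 = 64.26/1.087 = 59.12 years.
Leg 2: 10.96 years is already measured aboard the probe.
Leg 3: 1.158 years is already measured aboard the probe.
Leg 4: 30.84 years is already measured aboard the probe.
Total: 59.12 + 10.96 + 1.158 + 30.84 years.

τ = 102 years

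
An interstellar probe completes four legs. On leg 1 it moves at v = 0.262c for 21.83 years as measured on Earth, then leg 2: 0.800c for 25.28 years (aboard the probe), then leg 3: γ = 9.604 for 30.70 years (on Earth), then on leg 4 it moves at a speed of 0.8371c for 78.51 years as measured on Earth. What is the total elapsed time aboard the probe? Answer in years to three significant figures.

τ = 92.5 years

Leg 1: γ = 1/√(1 − 0.262²) = 1/√0.9314 = 1.036; τ_1 = 21.83/1.036 = 21.07 years.
Leg 2: 25.28 years is already measured aboard the probe.
Leg 3: γ = 9.604; τ_3 = 30.70/9.604 = 3.197 years.
Leg 4: γ = 1/√(1 − 0.8371²) = 1/√0.2993 = 1.828; τ_4 = 78.51/1.828 = 42.95 years.
Total: 21.07 + 25.28 + 3.197 + 42.95 years.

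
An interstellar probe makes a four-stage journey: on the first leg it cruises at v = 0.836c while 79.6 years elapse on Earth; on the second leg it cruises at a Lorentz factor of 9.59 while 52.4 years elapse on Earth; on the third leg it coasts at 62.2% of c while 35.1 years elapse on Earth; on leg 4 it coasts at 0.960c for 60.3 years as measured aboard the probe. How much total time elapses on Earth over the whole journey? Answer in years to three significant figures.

Leg 1: 79.6 years is already measured on Earth.
Leg 2: 52.4 years is already measured on Earth.
Leg 3: 35.1 years is already measured on Earth.
Leg 4: γ = 1/√(1 − 0.960²) = 25/7 ≈ 3.571; Δt_4 = 3.571 × 60.3 = 215.4 years.
Total: 79.60 + 52.40 + 35.10 + 215.4 years.

Δt = 382 years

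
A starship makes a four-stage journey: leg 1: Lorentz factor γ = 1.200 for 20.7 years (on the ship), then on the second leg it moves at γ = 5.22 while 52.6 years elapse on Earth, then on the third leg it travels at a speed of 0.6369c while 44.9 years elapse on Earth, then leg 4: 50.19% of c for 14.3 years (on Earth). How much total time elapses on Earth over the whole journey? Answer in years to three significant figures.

Δt = 137 years

Leg 1: γ = 1.200; Δt_1 = 1.200 × 20.7 = 24.84 years.
Leg 2: 52.6 years is already measured on Earth.
Leg 3: 44.9 years is already measured on Earth.
Leg 4: 14.3 years is already measured on Earth.
Total: 24.84 + 52.60 + 44.90 + 14.30 years.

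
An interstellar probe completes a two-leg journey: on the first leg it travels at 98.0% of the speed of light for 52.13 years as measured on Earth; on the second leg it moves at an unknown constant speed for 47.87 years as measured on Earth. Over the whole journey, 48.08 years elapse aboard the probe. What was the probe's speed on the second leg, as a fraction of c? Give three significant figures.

β = 0.616

Leg 1: β = 0.980; γ = 1/√(1 − 0.980²) = 1/√0.03960 = 5.025; τ_1 = 52.13/5.025 = 10.37 years.
Leg 2: speed unknown; τ_2 = 47.87/γ_2.
Total proper time: 10.37 + τ_2 = 48.08, so τ_2 = 48.08 − 10.37 = 37.71 years.
γ_2 = 47.87/37.71 = 1.270; β = √(1 − 1/γ²) = √0.3796.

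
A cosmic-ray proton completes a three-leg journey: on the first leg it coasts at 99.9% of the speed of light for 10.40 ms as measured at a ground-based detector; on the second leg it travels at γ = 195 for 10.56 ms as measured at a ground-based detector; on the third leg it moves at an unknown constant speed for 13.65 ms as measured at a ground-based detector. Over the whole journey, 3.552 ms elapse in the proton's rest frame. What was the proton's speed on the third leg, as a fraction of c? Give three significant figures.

Leg 1: β = 0.999; γ = 1/√(1 − 0.999²) = 1/√0.001999 = 22.37; τ_1 = 10.40/22.37 = 0.4650 ms.
Leg 2: γ = 195; τ_2 = 10.56/195.0 = 0.05415 ms.
Leg 3: speed unknown; τ_3 = 13.65/γ_3.
Total proper time: 0.4650 + 0.05415 + τ_3 = 3.552, so τ_3 = 3.552 − 0.5191 = 3.033 ms.
γ_3 = 13.65/3.033 = 4.501; β = √(1 − 1/γ²) = √0.9506.

β = 0.975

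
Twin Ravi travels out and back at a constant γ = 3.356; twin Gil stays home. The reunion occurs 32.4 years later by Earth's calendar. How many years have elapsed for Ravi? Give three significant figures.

τ = 9.65 years

γ = 3.356
Ravi's clock measures proper time along the trip: τ = Δt/γ = 32.4/3.356 years.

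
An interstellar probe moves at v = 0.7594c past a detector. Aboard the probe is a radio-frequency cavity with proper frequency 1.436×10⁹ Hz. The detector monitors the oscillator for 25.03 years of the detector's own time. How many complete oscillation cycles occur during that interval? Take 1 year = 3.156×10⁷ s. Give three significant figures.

N = 7.38×10¹⁷

γ = 1/√(1 − 0.7594²) = 1/√0.4233 = 1.537
During 25.03 years of lab time, the oscillator's proper time advances by τ = Δt/γ = 25.03/1.537 = 16.29 years = 5.140×10⁸ s.
N = f × τ = 1.436×10⁹ × 5.140×10⁸ = 7.380×10¹⁷.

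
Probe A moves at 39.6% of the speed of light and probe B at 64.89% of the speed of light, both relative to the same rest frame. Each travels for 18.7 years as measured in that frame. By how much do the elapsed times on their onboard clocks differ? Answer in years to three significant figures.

A: β = 0.396; γ = 1/√(1 − 0.396²) = 1/√0.8432 = 1.089; τ_A = 18.7/1.089 = 17.17 years.
B: β = 0.6489; γ = 1/√(1 − 0.6489²) = 1/√0.5789 = 1.314; τ_B = 18.7/1.314 = 14.23 years.

|τ_A − τ_B| = 2.94 years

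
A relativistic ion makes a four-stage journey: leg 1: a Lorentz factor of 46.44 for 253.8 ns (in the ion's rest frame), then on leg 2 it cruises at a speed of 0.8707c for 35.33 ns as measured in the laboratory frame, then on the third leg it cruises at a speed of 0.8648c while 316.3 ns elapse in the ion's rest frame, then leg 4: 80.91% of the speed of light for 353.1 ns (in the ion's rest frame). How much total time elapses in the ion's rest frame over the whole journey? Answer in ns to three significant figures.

τ = 941 ns

Leg 1: 253.8 ns is already measured in the ion's rest frame.
Leg 2: γ = 1/√(1 − 0.8707²) = 1/√0.2419 = 2.033; τ_2 = 35.33/2.033 = 17.38 ns.
Leg 3: 316.3 ns is already measured in the ion's rest frame.
Leg 4: 353.1 ns is already measured in the ion's rest frame.
Total: 253.8 + 17.38 + 316.3 + 353.1 ns.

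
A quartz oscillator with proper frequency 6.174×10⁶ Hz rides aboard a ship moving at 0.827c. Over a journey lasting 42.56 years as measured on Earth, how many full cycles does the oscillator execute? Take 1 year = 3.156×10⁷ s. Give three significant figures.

γ = 1/√(1 − 0.827²) = 1/√0.3161 = 1.779
The oscillator's own cycle count is N = f × τ where τ is the proper time on the ship. τ = Δt/γ = 42.56/1.779 = 23.93 years = 7.551×10⁸ s.
N = 6.174×10⁶ × 7.551×10⁸ = 4.662×10¹⁵.

N = 4.66×10¹⁵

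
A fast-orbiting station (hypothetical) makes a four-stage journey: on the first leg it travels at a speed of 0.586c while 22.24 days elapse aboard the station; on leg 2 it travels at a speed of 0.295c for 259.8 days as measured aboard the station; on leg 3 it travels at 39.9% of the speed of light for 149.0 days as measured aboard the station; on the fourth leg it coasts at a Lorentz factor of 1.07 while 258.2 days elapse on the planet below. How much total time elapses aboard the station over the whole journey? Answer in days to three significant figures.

Leg 1: 22.24 days is already measured aboard the station.
Leg 2: 259.8 days is already measured aboard the station.
Leg 3: 149.0 days is already measured aboard the station.
Leg 4: γ = 1.07; τ_4 = 258.2/1.070 = 241.3 days.
Total: 22.24 + 259.8 + 149.0 + 241.3 days.

τ = 672 days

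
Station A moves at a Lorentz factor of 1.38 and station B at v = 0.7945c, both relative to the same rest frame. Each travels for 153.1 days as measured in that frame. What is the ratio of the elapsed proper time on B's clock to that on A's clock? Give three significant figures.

A: γ = 1.38. B: γ = 1/√(1 − 0.7945²) = 1/√0.3688 = 1.647.
τ_A/τ_B = γ_B/γ_A = 1.647/1.380 = 1.193, so τ_B/τ_A = 0.8380.

τ_B/τ_A = 0.838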